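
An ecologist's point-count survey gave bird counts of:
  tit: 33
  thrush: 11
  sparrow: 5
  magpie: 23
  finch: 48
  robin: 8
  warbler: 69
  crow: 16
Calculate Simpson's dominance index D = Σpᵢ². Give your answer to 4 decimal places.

0.2017

Total N = 33+11+5+23+48+8+69+16 = 213, so the proportions are 0.15493, 0.051643, 0.023474, 0.107981, 0.225352, 0.037559, 0.323944, 0.075117 (working shown to 6 dp, full precision carried).
D = 0.15493² + 0.051643² + 0.023474² + 0.107981² + 0.225352² + 0.037559² + 0.323944² + 0.075117² = 0.024003 + 0.002667 + 0.000551 + 0.011660 + 0.050784 + 0.001411 + 0.104939 + 0.005643 = 0.201658.
To 4 decimal places, D = 0.2017.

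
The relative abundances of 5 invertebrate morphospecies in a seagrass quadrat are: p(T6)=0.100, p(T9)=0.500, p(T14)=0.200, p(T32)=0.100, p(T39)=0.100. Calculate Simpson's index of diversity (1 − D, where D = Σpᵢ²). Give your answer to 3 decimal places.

0.680

D = 0.1² + 0.5² + 0.2² + 0.1² + 0.1² = 0.01000 + 0.25000 + 0.04000 + 0.01000 + 0.01000 = 0.32000 (working shown to 5 dp, full precision carried).
So 1 − D = 0.68000, i.e. 0.680 to 3 decimal places.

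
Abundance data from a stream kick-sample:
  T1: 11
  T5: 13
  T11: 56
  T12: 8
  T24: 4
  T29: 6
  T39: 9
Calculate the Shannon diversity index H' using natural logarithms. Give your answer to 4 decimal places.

Total N = 11+13+56+8+4+6+9 = 107, so the proportions are 0.102804, 0.121495, 0.523364, 0.074766, 0.037383, 0.056075, 0.084112 (working shown to 6 dp, full precision carried).
Each pᵢ ln pᵢ term: 0.102804×(-2.274934)=-0.233872, 0.121495×(-2.107879)=-0.256098, 0.523364×(-0.647477)=-0.338867, 0.074766×(-2.593387)=-0.193898, 0.037383×(-3.286534)=-0.122861, 0.056075×(-2.881069)=-0.161555, 0.084112×(-2.475604)=-0.208228.
Sum = -1.515379, so H' = 1.5154.

1.5154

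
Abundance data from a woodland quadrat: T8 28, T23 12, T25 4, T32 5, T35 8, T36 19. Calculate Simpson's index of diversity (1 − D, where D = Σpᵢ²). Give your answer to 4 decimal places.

0.7587

Total N = 28+12+4+5+8+19 = 76, so the proportions are 0.368421, 0.157895, 0.052632, 0.065789, 0.105263, 0.25 (working shown to 6 dp, full precision carried).
D = 0.368421² + 0.157895² + 0.052632² + 0.065789² + 0.105263² + 0.25² = 0.135734 + 0.024931 + 0.002770 + 0.004328 + 0.011080 + 0.062500 = 0.241343.
So 1 − D = 0.758657, i.e. 0.7587 to 4 decimal places.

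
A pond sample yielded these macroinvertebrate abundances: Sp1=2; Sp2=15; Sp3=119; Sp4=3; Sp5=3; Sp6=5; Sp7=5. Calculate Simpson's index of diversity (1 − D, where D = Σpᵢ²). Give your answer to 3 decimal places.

0.374

Total N = 2+15+119+3+3+5+5 = 152, so the proportions are 0.01316, 0.09868, 0.78289, 0.01974, 0.01974, 0.03289, 0.03289 (working shown to 5 dp, full precision carried).
D = 0.01316² + 0.09868² + 0.78289² + 0.01974² + 0.01974² + 0.03289² + 0.03289² = 0.00017 + 0.00974 + 0.61292 + 0.00039 + 0.00039 + 0.00108 + 0.00108 = 0.62578.
So 1 − D = 0.37422, i.e. 0.374 to 3 decimal places.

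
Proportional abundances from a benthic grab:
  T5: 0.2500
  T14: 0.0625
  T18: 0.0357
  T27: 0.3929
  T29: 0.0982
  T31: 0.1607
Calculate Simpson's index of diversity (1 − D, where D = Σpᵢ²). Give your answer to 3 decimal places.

D = 0.25² + 0.0625² + 0.0357² + 0.3929² + 0.0982² + 0.1607² = 0.06250 + 0.00391 + 0.00127 + 0.15437 + 0.00964 + 0.02582 = 0.25752 (working shown to 5 dp, full precision carried).
So 1 − D = 0.74248, i.e. 0.742 to 3 decimal places.

0.742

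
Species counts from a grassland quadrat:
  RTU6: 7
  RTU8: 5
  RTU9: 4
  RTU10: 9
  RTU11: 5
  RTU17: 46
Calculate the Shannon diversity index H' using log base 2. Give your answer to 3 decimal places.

Total N = 7+5+4+9+5+46 = 76, so the proportions are 0.09211, 0.06579, 0.05263, 0.11842, 0.06579, 0.60526 (working shown to 5 dp, full precision carried).
Each pᵢ log₂ pᵢ term: 0.09211×(-3.44057)=-0.31689, 0.06579×(-3.92600)=-0.25829, 0.05263×(-4.24793)=-0.22358, 0.11842×(-3.07800)=-0.36450, 0.06579×(-3.92600)=-0.25829, 0.60526×(-0.72437)=-0.43843.
Sum = -1.85998, so H' = 1.860.

1.860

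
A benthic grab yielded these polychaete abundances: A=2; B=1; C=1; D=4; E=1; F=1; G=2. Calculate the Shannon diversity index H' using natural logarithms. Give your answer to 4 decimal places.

1.7918

Total N = 2+1+1+4+1+1+2 = 12, so the proportions are 0.166667, 0.083333, 0.083333, 0.333333, 0.083333, 0.083333, 0.166667 (working shown to 6 dp, full precision carried).
Each pᵢ ln pᵢ term: 0.166667×(-1.791759)=-0.298627, 0.083333×(-2.484907)=-0.207076, 0.083333×(-2.484907)=-0.207076, 0.333333×(-1.098612)=-0.366204, 0.083333×(-2.484907)=-0.207076, 0.083333×(-2.484907)=-0.207076, 0.166667×(-1.791759)=-0.298627.
Sum = -1.791759, so H' = 1.7918.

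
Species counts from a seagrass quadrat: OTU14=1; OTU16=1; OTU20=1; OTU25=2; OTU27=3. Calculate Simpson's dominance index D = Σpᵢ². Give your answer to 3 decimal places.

0.250

Total N = 1+1+1+2+3 = 8, so the proportions are 0.125, 0.125, 0.125, 0.25, 0.375 (working shown to 5 dp, full precision carried).
D = 0.125² + 0.125² + 0.125² + 0.25² + 0.375² = 0.01562 + 0.01562 + 0.01562 + 0.06250 + 0.14062 = 0.25000.
To 3 decimal places, D = 0.250.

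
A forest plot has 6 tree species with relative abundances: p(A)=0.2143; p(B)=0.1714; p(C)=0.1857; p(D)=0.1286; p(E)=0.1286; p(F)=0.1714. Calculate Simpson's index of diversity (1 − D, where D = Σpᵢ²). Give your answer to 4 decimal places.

0.8278

D = 0.2143² + 0.1714² + 0.1857² + 0.1286² + 0.1286² + 0.1714² = 0.045924 + 0.029378 + 0.034484 + 0.016538 + 0.016538 + 0.029378 = 0.172241 (working shown to 6 dp, full precision carried).
So 1 − D = 0.827759, i.e. 0.8278 to 4 decimal places.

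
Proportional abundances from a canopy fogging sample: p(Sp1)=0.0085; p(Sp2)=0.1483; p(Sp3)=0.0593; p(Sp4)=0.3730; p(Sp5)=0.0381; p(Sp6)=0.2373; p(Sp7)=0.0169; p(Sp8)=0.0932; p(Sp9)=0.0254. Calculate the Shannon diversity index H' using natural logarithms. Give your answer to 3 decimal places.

Each pᵢ ln pᵢ term (working shown to 5 dp, full precision carried): 0.0085×(-4.76769)=-0.04053, 0.1483×(-1.90852)=-0.28303, 0.0593×(-2.82515)=-0.16753, 0.373×(-0.98618)=-0.36784, 0.0381×(-3.26754)=-0.12449, 0.2373×(-1.43843)=-0.34134, 0.0169×(-4.08044)=-0.06896, 0.0932×(-2.37301)=-0.22116, 0.0254×(-3.67301)=-0.09329.
Sum = -1.70818, so H' = 1.708.

1.708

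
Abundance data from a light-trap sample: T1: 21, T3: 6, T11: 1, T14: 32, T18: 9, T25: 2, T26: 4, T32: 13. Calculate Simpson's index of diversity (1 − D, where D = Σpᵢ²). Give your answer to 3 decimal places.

0.771

Total N = 21+6+1+32+9+2+4+13 = 88, so the proportions are 0.23864, 0.06818, 0.01136, 0.36364, 0.10227, 0.02273, 0.04545, 0.14773 (working shown to 5 dp, full precision carried).
D = 0.23864² + 0.06818² + 0.01136² + 0.36364² + 0.10227² + 0.02273² + 0.04545² + 0.14773² = 0.05695 + 0.00465 + 0.00013 + 0.13223 + 0.01046 + 0.00052 + 0.00207 + 0.02182 = 0.22882.
So 1 − D = 0.77118, i.e. 0.771 to 3 decimal places.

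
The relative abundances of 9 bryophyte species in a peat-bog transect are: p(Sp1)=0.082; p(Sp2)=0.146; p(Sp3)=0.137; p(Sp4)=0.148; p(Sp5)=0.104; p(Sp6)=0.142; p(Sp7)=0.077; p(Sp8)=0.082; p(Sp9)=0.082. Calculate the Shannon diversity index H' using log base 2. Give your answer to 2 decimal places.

Each pᵢ log₂ pᵢ term (working shown to 4 dp, full precision carried): 0.082×(-3.6082)=-0.2959, 0.146×(-2.7760)=-0.4053, 0.137×(-2.8678)=-0.3929, 0.148×(-2.7563)=-0.4079, 0.104×(-3.2653)=-0.3396, 0.142×(-2.8160)=-0.3999, 0.077×(-3.6990)=-0.2848, 0.082×(-3.6082)=-0.2959, 0.082×(-3.6082)=-0.2959.
Sum = -3.1180, so H' = 3.12.

3.12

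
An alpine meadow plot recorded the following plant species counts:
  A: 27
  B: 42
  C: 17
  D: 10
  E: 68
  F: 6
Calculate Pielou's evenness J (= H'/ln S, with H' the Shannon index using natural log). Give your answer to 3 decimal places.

0.848

Total N = 27+42+17+10+68+6 = 170, so the proportions are 0.15882, 0.24706, 0.1, 0.05882, 0.4, 0.03529 (working shown to 5 dp, full precision carried).
H' = −Σ pᵢ ln pᵢ = −((-0.29223) + (-0.34542) + (-0.23026) + (-0.16666) + (-0.36652) + (-0.11802)) = 1.51911.
With S = 6 species, ln S = 1.79176, so J = 1.51911/1.79176 = 0.84783, i.e. 0.848 to 3 decimal places.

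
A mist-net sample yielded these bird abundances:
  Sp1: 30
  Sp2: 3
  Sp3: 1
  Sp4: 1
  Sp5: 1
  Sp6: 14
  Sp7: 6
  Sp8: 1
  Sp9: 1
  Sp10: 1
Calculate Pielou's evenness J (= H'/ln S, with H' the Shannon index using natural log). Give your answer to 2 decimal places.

Total N = 30+3+1+1+1+14+6+1+1+1 = 59, so the proportions are 0.5085, 0.0508, 0.0169, 0.0169, 0.0169, 0.2373, 0.1017, 0.0169, 0.0169, 0.0169 (working shown to 4 dp, full precision carried).
H' = −Σ pᵢ ln pᵢ = −((-0.3439) + (-0.1515) + (-0.0691) + (-0.0691) + (-0.0691) + (-0.3413) + (-0.2325) + (-0.0691) + (-0.0691) + (-0.0691)) = 1.4838.
With S = 10 species, ln S = 2.3026, so J = 1.4838/2.3026 = 0.6444, i.e. 0.64 to 2 decimal places.

0.64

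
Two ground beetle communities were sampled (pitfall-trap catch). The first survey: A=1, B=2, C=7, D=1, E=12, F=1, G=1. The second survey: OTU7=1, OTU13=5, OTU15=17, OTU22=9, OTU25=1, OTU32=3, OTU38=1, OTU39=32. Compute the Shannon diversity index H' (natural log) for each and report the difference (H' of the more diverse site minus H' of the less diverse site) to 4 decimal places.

The first survey: N=25, proportions 0.04, 0.08, 0.28, 0.04, 0.48, 0.04, 0.04, giving H' = 1.425814 (working shown to 6 dp, full precision carried).
The second survey: N=69, proportions 0.014493, 0.072464, 0.246377, 0.130435, 0.014493, 0.043478, 0.014493, 0.463768, giving H' = 1.477784.
Difference = |1.425814 − 1.477784| = 0.051970, i.e. 0.0520 to 4 decimal places.

0.0520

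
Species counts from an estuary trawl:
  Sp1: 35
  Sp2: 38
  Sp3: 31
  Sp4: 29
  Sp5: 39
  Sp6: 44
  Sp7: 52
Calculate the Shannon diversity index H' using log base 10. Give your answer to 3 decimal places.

Total N = 35+38+31+29+39+44+52 = 268, so the proportions are 0.1306, 0.14179, 0.11567, 0.10821, 0.14552, 0.16418, 0.19403 (working shown to 5 dp, full precision carried).
Each pᵢ log₁₀ pᵢ term: 0.1306×(-0.88407)=-0.11546, 0.14179×(-0.84835)=-0.12029, 0.11567×(-0.93677)=-0.10836, 0.10821×(-0.96574)=-0.10450, 0.14552×(-0.83707)=-0.12181, 0.16418×(-0.78468)=-0.12883, 0.19403×(-0.71213)=-0.13817.
Sum = -0.83742, so H' = 0.837.

0.837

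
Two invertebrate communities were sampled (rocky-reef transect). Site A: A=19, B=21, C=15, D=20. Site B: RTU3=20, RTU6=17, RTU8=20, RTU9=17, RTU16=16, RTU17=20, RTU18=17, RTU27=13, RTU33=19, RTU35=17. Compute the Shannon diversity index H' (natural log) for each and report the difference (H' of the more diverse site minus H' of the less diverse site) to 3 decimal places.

Site A: N=75, proportions 0.25333, 0.28, 0.2, 0.26667, giving H' = 1.37863 (working shown to 5 dp, full precision carried).
Site B: N=176, proportions 0.11364, 0.09659, 0.11364, 0.09659, 0.09091, 0.11364, 0.09659, 0.07386, 0.10795, 0.09659, giving H' = 2.29519.
Difference = |1.37863 − 2.29519| = 0.91656, i.e. 0.917 to 3 decimal places.

0.917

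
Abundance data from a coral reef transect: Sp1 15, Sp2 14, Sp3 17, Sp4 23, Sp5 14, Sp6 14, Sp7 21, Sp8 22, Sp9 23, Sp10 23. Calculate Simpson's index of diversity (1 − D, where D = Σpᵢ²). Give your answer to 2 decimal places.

Total N = 15+14+17+23+14+14+21+22+23+23 = 186, so the proportions are 0.0806, 0.0753, 0.0914, 0.1237, 0.0753, 0.0753, 0.1129, 0.1183, 0.1237, 0.1237 (working shown to 4 dp, full precision carried).
D = 0.0806² + 0.0753² + 0.0914² + 0.1237² + 0.0753² + 0.0753² + 0.1129² + 0.1183² + 0.1237² + 0.1237² = 0.0065 + 0.0057 + 0.0084 + 0.0153 + 0.0057 + 0.0057 + 0.0127 + 0.0140 + 0.0153 + 0.0153 = 0.1045.
So 1 − D = 0.8955, i.e. 0.90 to 2 decimal places.

0.90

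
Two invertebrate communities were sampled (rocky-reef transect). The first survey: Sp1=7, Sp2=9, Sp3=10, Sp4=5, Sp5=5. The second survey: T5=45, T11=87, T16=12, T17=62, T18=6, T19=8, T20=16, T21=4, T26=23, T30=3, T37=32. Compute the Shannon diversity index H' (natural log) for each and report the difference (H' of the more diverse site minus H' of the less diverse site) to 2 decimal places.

The first survey: N=36, proportions 0.19444, 0.25, 0.27778, 0.13889, 0.13889, giving H' = 1.56917 (working shown to 5 dp, full precision carried).
The second survey: N=298, proportions 0.15101, 0.29195, 0.04027, 0.20805, 0.02013, 0.02685, 0.05369, 0.01342, 0.07718, 0.01007, 0.10738, giving H' = 1.97514.
Difference = |1.56917 − 1.97514| = 0.40597, i.e. 0.41 to 2 decimal places.

0.41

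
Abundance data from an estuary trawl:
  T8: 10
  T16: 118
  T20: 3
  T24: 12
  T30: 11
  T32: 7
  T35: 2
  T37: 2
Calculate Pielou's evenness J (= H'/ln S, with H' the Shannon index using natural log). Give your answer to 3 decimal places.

Total N = 10+118+3+12+11+7+2+2 = 165, so the proportions are 0.06061, 0.71515, 0.01818, 0.07273, 0.06667, 0.04242, 0.01212, 0.01212 (working shown to 5 dp, full precision carried).
H' = −Σ pᵢ ln pᵢ = −((-0.16990) + (-0.23976) + (-0.07286) + (-0.19062) + (-0.18054) + (-0.13406) + (-0.05349) + (-0.05349)) = 1.09472.
With S = 8 species, ln S = 2.07944, so J = 1.09472/2.07944 = 0.52645, i.e. 0.526 to 3 decimal places.

0.526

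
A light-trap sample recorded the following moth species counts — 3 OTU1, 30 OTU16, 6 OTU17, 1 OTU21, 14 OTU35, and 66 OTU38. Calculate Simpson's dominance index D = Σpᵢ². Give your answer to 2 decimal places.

Total N = 3+30+6+1+14+66 = 120, so the proportions are 0.025, 0.25, 0.05, 0.0083, 0.1167, 0.55 (working shown to 4 dp, full precision carried).
D = 0.025² + 0.25² + 0.05² + 0.0083² + 0.1167² + 0.55² = 0.0006 + 0.0625 + 0.0025 + 0.0001 + 0.0136 + 0.3025 = 0.3818.
To 2 decimal places, D = 0.38.

0.38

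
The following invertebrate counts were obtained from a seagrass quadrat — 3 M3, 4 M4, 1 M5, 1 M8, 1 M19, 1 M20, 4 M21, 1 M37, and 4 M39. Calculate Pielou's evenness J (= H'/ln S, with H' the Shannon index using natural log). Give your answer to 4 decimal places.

Total N = 3+4+1+1+1+1+4+1+4 = 20, so the proportions are 0.15, 0.2, 0.05, 0.05, 0.05, 0.05, 0.2, 0.05, 0.2 (working shown to 6 dp, full precision carried).
H' = −Σ pᵢ ln pᵢ = −((-0.284568) + (-0.321888) + (-0.149787) + (-0.149787) + (-0.149787) + (-0.149787) + (-0.321888) + (-0.149787) + (-0.321888)) = 1.999164.
With S = 9 species, ln S = 2.197225, so J = 1.999164/2.197225 = 0.909859, i.e. 0.9099 to 4 decimal places.

0.9099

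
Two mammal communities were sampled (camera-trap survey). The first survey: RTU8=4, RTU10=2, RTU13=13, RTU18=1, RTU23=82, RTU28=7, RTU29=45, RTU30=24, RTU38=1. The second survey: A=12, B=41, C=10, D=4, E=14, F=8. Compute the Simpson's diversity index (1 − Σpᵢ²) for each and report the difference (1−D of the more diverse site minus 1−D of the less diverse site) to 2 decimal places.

The first survey: N=179, proportions 0.02235, 0.01117, 0.07263, 0.00559, 0.4581, 0.03911, 0.2514, 0.13408, 0.00559, giving 1−D = 0.70148 (working shown to 5 dp, full precision carried).
The second survey: N=89, proportions 0.13483, 0.46067, 0.11236, 0.04494, 0.1573, 0.08989, giving 1−D = 0.72213.
Difference = |0.70148 − 0.72213| = 0.02065, i.e. 0.02 to 2 decimal places.

0.02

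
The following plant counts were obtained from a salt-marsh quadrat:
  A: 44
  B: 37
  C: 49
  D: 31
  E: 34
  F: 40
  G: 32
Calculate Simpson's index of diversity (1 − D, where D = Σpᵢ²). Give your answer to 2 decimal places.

0.85

Total N = 44+37+49+31+34+40+32 = 267, so the proportions are 0.1648, 0.1386, 0.1835, 0.1161, 0.1273, 0.1498, 0.1199 (working shown to 4 dp, full precision carried).
D = 0.1648² + 0.1386² + 0.1835² + 0.1161² + 0.1273² + 0.1498² + 0.1199² = 0.0272 + 0.0192 + 0.0337 + 0.0135 + 0.0162 + 0.0224 + 0.0144 = 0.1465.
So 1 − D = 0.8535, i.e. 0.85 to 2 decimal places.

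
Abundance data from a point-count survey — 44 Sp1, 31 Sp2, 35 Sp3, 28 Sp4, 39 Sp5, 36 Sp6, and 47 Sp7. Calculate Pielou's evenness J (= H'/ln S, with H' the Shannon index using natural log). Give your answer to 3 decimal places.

0.993

Total N = 44+31+35+28+39+36+47 = 260, so the proportions are 0.16923, 0.11923, 0.13462, 0.10769, 0.15, 0.13846, 0.18077 (working shown to 5 dp, full precision carried).
H' = −Σ pᵢ ln pᵢ = −((-0.30064) + (-0.25357) + (-0.26995) + (-0.23999) + (-0.28457) + (-0.27376) + (-0.30921)) = 1.93168.
With S = 7 species, ln S = 1.94591, so J = 1.93168/1.94591 = 0.99269, i.e. 0.993 to 3 decimal places.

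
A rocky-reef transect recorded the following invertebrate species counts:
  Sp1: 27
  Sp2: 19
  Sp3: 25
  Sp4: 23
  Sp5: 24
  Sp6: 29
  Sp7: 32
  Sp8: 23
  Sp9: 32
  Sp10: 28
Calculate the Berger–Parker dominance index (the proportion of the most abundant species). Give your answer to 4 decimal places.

Total N = 27+19+25+23+24+29+32+23+32+28 = 262, so the proportions are 0.103053, 0.072519, 0.09542, 0.087786, 0.091603, 0.110687, 0.122137, 0.087786, 0.122137, 0.10687 (working shown to 6 dp, full precision carried).
The largest proportion is 0.122137, i.e. d = 0.1221 to 4 decimal places.

0.1221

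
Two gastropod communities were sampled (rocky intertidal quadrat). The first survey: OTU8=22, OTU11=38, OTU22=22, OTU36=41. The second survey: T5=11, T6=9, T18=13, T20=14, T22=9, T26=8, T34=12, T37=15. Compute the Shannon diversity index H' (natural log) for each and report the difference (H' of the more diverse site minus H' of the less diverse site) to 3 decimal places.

0.712

The first survey: N=123, proportions 0.17886, 0.30894, 0.17886, 0.33333, giving H' = 1.34478 (working shown to 5 dp, full precision carried).
The second survey: N=91, proportions 0.12088, 0.0989, 0.14286, 0.15385, 0.0989, 0.08791, 0.13187, 0.16484, giving H' = 2.05709.
Difference = |1.34478 − 2.05709| = 0.71231, i.e. 0.712 to 3 decimal places.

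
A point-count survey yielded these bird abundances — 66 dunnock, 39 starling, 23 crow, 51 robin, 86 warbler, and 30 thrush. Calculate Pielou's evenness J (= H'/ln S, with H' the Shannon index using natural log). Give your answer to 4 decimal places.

Total N = 66+39+23+51+86+30 = 295, so the proportions are 0.223729, 0.132203, 0.077966, 0.172881, 0.291525, 0.101695 (working shown to 6 dp, full precision carried).
H' = −Σ pᵢ ln pᵢ = −((-0.334994) + (-0.267502) + (-0.198929) + (-0.303433) + (-0.359342) + (-0.232452)) = 1.696652.
With S = 6 species, ln S = 1.791759, so J = 1.696652/1.791759 = 0.946920, i.e. 0.9469 to 4 decimal places.

0.9469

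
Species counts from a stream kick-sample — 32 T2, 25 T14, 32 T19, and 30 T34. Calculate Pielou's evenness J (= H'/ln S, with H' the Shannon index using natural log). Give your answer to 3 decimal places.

Total N = 32+25+32+30 = 119, so the proportions are 0.26891, 0.21008, 0.26891, 0.2521 (working shown to 5 dp, full precision carried).
H' = −Σ pᵢ ln pᵢ = −((-0.35318) + (-0.32778) + (-0.35318) + (-0.34738)) = 1.38152.
With S = 4 species, ln S = 1.38629, so J = 1.38152/1.38629 = 0.99656, i.e. 0.997 to 3 decimal places.

0.997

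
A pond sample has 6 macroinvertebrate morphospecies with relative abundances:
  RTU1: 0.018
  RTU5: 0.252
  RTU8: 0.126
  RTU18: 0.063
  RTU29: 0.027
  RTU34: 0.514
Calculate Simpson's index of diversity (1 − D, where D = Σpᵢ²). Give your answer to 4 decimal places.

D = 0.018² + 0.252² + 0.126² + 0.063² + 0.027² + 0.514² = 0.000324 + 0.063504 + 0.015876 + 0.003969 + 0.000729 + 0.264196 = 0.348598 (working shown to 6 dp, full precision carried).
So 1 − D = 0.651402, i.e. 0.6514 to 4 decimal places.

0.6514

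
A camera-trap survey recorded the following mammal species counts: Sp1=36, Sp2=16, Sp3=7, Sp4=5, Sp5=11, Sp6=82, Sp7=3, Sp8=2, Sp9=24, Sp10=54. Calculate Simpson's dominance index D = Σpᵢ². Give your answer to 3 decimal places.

0.208

Total N = 36+16+7+5+11+82+3+2+24+54 = 240, so the proportions are 0.15, 0.06667, 0.02917, 0.02083, 0.04583, 0.34167, 0.0125, 0.00833, 0.1, 0.225 (working shown to 5 dp, full precision carried).
D = 0.15² + 0.06667² + 0.02917² + 0.02083² + 0.04583² + 0.34167² + 0.0125² + 0.00833² + 0.1² + 0.225² = 0.02250 + 0.00444 + 0.00085 + 0.00043 + 0.00210 + 0.11674 + 0.00016 + 0.00007 + 0.01000 + 0.05063 = 0.20792.
To 3 decimal places, D = 0.208.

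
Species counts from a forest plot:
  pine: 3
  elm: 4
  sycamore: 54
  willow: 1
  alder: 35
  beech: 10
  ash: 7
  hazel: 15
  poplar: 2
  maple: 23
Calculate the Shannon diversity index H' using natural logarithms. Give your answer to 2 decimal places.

1.79

Total N = 3+4+54+1+35+10+7+15+2+23 = 154, so the proportions are 0.0195, 0.026, 0.3506, 0.0065, 0.2273, 0.0649, 0.0455, 0.0974, 0.013, 0.1494 (working shown to 4 dp, full precision carried).
Each pᵢ ln pᵢ term: 0.0195×(-3.9383)=-0.0767, 0.026×(-3.6507)=-0.0948, 0.3506×(-1.0480)=-0.3675, 0.0065×(-5.0370)=-0.0327, 0.2273×(-1.4816)=-0.3367, 0.0649×(-2.7344)=-0.1776, 0.0455×(-3.0910)=-0.1405, 0.0974×(-2.3289)=-0.2268, 0.013×(-4.3438)=-0.0564, 0.1494×(-1.9015)=-0.2840.
Sum = -1.7937, so H' = 1.79.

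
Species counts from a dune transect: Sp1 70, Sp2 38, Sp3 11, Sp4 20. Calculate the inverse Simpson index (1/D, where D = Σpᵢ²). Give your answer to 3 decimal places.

2.814

Total N = 70+38+11+20 = 139, so the proportions are 0.503597, 0.273381, 0.079137, 0.143885 (working shown to 6 dp, full precision carried).
D = 0.503597² + 0.273381² + 0.079137² + 0.143885² = 0.253610 + 0.074737 + 0.006263 + 0.020703 = 0.355313.
So 1/D = 2.81442, i.e. 2.814 to 3 decimal places.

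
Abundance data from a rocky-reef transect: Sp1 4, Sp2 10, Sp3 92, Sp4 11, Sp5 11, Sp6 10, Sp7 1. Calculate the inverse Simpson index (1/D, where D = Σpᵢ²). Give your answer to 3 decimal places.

Total N = 4+10+92+11+11+10+1 = 139, so the proportions are 0.028777, 0.071942, 0.661871, 0.079137, 0.079137, 0.071942, 0.007194 (working shown to 6 dp, full precision carried).
D = 0.028777² + 0.071942² + 0.661871² + 0.079137² + 0.079137² + 0.071942² + 0.007194² = 0.000828 + 0.005176 + 0.438073 + 0.006263 + 0.006263 + 0.005176 + 0.000052 = 0.461829.
So 1/D = 2.16530, i.e. 2.165 to 3 decimal places.

2.165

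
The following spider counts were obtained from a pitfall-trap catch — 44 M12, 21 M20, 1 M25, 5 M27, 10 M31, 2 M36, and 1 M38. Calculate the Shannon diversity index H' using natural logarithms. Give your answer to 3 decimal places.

1.301

Total N = 44+21+1+5+10+2+1 = 84, so the proportions are 0.52381, 0.25, 0.0119, 0.05952, 0.11905, 0.02381, 0.0119 (working shown to 5 dp, full precision carried).
Each pᵢ ln pᵢ term: 0.52381×(-0.64663)=-0.33871, 0.25×(-1.38629)=-0.34657, 0.0119×(-4.43082)=-0.05275, 0.05952×(-2.82138)=-0.16794, 0.11905×(-2.12823)=-0.25336, 0.02381×(-3.73767)=-0.08899, 0.0119×(-4.43082)=-0.05275.
Sum = -1.30107, so H' = 1.301.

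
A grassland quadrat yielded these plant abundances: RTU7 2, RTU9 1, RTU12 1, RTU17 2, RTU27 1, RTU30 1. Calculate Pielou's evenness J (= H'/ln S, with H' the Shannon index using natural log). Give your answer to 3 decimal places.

Total N = 2+1+1+2+1+1 = 8, so the proportions are 0.25, 0.125, 0.125, 0.25, 0.125, 0.125 (working shown to 5 dp, full precision carried).
H' = −Σ pᵢ ln pᵢ = −((-0.34657) + (-0.25993) + (-0.25993) + (-0.34657) + (-0.25993) + (-0.25993)) = 1.73287.
With S = 6 species, ln S = 1.79176, so J = 1.73287/1.79176 = 0.96713, i.e. 0.967 to 3 decimal places.

0.967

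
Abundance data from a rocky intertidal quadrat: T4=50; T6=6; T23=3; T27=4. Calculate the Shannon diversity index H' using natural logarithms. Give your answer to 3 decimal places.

0.727

Total N = 50+6+3+4 = 63, so the proportions are 0.79365, 0.09524, 0.04762, 0.06349 (working shown to 5 dp, full precision carried).
Each pᵢ ln pᵢ term: 0.79365×(-0.23111)=-0.18342, 0.09524×(-2.35138)=-0.22394, 0.04762×(-3.04452)=-0.14498, 0.06349×(-2.75684)=-0.17504.
Sum = -0.72738, so H' = 0.727.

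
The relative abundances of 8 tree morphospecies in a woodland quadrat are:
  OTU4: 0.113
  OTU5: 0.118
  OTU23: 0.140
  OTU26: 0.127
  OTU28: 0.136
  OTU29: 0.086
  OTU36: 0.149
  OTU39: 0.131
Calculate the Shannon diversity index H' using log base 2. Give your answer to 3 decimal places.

2.984

Each pᵢ log₂ pᵢ term (working shown to 5 dp, full precision carried): 0.113×(-3.14561)=-0.35545, 0.118×(-3.08314)=-0.36381, 0.14×(-2.83650)=-0.39711, 0.127×(-2.97710)=-0.37809, 0.136×(-2.87832)=-0.39145, 0.086×(-3.53952)=-0.30440, 0.149×(-2.74662)=-0.40925, 0.131×(-2.93236)=-0.38414.
Sum = -2.98370, so H' = 2.984.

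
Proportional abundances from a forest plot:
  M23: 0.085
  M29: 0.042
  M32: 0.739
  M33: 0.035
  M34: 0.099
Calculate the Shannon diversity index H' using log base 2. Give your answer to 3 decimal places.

1.316

Each pᵢ log₂ pᵢ term (working shown to 5 dp, full precision carried): 0.085×(-3.55639)=-0.30229, 0.042×(-4.57347)=-0.19209, 0.739×(-0.43635)=-0.32247, 0.035×(-4.83650)=-0.16928, 0.099×(-3.33643)=-0.33031.
Sum = -1.31643, so H' = 1.316.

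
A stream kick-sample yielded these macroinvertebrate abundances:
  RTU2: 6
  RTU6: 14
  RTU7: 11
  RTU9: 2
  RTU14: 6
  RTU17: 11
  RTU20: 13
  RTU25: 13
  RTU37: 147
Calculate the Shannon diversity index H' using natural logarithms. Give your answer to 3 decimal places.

Total N = 6+14+11+2+6+11+13+13+147 = 223, so the proportions are 0.02691, 0.06278, 0.04933, 0.00897, 0.02691, 0.04933, 0.0583, 0.0583, 0.65919 (working shown to 5 dp, full precision carried).
Each pᵢ ln pᵢ term: 0.02691×(-3.61541)=-0.09728, 0.06278×(-2.76811)=-0.17378, 0.04933×(-3.00928)=-0.14844, 0.00897×(-4.71402)=-0.04228, 0.02691×(-3.61541)=-0.09728, 0.04933×(-3.00928)=-0.14844, 0.0583×(-2.84222)=-0.16569, 0.0583×(-2.84222)=-0.16569, 0.65919×(-0.41674)=-0.27471.
Sum = -1.31358, so H' = 1.314.

1.314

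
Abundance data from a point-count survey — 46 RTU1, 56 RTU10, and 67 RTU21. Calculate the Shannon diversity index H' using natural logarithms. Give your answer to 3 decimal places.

1.087

Total N = 46+56+67 = 169, so the proportions are 0.27219, 0.33136, 0.39645 (working shown to 5 dp, full precision carried).
Each pᵢ ln pᵢ term: 0.27219×(-1.30126)=-0.35419, 0.33136×(-1.10455)=-0.36600, 0.39645×(-0.92521)=-0.36680.
Sum = -1.08699, so H' = 1.087.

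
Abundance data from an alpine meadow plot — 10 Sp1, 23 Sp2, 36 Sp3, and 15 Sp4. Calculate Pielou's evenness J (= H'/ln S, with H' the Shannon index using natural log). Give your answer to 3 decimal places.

0.922

Total N = 10+23+36+15 = 84, so the proportions are 0.11905, 0.27381, 0.42857, 0.17857 (working shown to 5 dp, full precision carried).
H' = −Σ pᵢ ln pᵢ = −((-0.25336) + (-0.35467) + (-0.36313) + (-0.30764)) = 1.27880.
With S = 4 species, ln S = 1.38629, so J = 1.27880/1.38629 = 0.92246, i.e. 0.922 to 3 decimal places.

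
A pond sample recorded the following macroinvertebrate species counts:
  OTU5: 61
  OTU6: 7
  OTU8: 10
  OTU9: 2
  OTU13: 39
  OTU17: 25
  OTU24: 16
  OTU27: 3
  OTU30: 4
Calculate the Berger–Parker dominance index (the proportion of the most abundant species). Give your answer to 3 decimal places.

0.365

Total N = 61+7+10+2+39+25+16+3+4 = 167, so the proportions are 0.36527, 0.04192, 0.05988, 0.01198, 0.23353, 0.1497, 0.09581, 0.01796, 0.02395 (working shown to 5 dp, full precision carried).
The largest proportion is 0.36527, i.e. d = 0.365 to 3 decimal places.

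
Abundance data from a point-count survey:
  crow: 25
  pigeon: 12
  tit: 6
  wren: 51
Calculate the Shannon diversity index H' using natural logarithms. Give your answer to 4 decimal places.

1.1224

Total N = 25+12+6+51 = 94, so the proportions are 0.265957, 0.12766, 0.06383, 0.542553 (working shown to 6 dp, full precision carried).
Each pᵢ ln pᵢ term: 0.265957×(-1.324419)=-0.352239, 0.12766×(-2.058388)=-0.262773, 0.06383×(-2.751535)=-0.175630, 0.542553×(-0.611469)=-0.331755.
Sum = -1.122396, so H' = 1.1224.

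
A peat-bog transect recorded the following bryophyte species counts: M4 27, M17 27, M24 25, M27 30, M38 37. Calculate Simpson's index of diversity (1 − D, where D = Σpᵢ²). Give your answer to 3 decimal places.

Total N = 27+27+25+30+37 = 146, so the proportions are 0.18493, 0.18493, 0.17123, 0.20548, 0.25342 (working shown to 5 dp, full precision carried).
D = 0.18493² + 0.18493² + 0.17123² + 0.20548² + 0.25342² = 0.03420 + 0.03420 + 0.02932 + 0.04222 + 0.06422 = 0.20417.
So 1 − D = 0.79583, i.e. 0.796 to 3 decimal places.

0.796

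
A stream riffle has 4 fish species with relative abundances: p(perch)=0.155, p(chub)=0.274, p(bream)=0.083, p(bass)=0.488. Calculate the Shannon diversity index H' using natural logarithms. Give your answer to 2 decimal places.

1.20

Each pᵢ ln pᵢ term (working shown to 4 dp, full precision carried): 0.155×(-1.8643)=-0.2890, 0.274×(-1.2946)=-0.3547, 0.083×(-2.4889)=-0.2066, 0.488×(-0.7174)=-0.3501.
Sum = -1.2004, so H' = 1.20.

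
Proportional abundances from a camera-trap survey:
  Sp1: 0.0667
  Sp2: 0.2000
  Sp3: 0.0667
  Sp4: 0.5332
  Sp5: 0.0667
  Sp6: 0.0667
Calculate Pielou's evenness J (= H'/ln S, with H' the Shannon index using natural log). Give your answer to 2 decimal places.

H' = −Σ pᵢ ln pᵢ = −((-0.1806) + (-0.3219) + (-0.1806) + (-0.3353) + (-0.1806) + (-0.1806)) = 1.3796 (working shown to 4 dp, full precision carried).
With S = 6 species, ln S = 1.7918, so J = 1.3796/1.7918 = 0.7700, i.e. 0.77 to 2 decimal places.

0.77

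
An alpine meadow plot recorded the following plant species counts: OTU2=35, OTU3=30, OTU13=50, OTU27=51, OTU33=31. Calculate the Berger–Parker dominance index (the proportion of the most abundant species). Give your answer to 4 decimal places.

Total N = 35+30+50+51+31 = 197, so the proportions are 0.177665, 0.152284, 0.253807, 0.258883, 0.15736 (working shown to 6 dp, full precision carried).
The largest proportion is 0.258883, i.e. d = 0.2589 to 4 decimal places.

0.2589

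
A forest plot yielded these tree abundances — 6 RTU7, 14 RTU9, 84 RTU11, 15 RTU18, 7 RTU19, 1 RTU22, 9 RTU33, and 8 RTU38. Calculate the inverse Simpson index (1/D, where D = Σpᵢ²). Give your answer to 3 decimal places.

2.690

Total N = 6+14+84+15+7+1+9+8 = 144, so the proportions are 0.041667, 0.097222, 0.583333, 0.104167, 0.048611, 0.006944, 0.0625, 0.055556 (working shown to 6 dp, full precision carried).
D = 0.041667² + 0.097222² + 0.583333² + 0.104167² + 0.048611² + 0.006944² + 0.0625² + 0.055556² = 0.001736 + 0.009452 + 0.340278 + 0.010851 + 0.002363 + 0.000048 + 0.003906 + 0.003086 = 0.371721.
So 1/D = 2.69019, i.e. 2.690 to 3 decimal places.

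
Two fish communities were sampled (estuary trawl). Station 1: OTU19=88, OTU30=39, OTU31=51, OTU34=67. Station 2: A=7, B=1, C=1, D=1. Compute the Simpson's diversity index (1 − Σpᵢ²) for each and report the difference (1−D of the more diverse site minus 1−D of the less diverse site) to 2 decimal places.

0.25

Station 1: N=245, proportions 0.3592, 0.1592, 0.2082, 0.2735, giving 1−D = 0.7275 (working shown to 4 dp, full precision carried).
Station 2: N=10, proportions 0.7, 0.1, 0.1, 0.1, giving 1−D = 0.4800.
Difference = |0.7275 − 0.4800| = 0.2475, i.e. 0.25 to 2 decimal places.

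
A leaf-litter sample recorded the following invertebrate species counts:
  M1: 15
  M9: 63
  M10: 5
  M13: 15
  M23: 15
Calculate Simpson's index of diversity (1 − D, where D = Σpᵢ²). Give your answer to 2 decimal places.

Total N = 15+63+5+15+15 = 113, so the proportions are 0.1327, 0.5575, 0.0442, 0.1327, 0.1327 (working shown to 4 dp, full precision carried).
D = 0.1327² + 0.5575² + 0.0442² + 0.1327² + 0.1327² = 0.0176 + 0.3108 + 0.0020 + 0.0176 + 0.0176 = 0.3657.
So 1 − D = 0.6343, i.e. 0.63 to 2 decimal places.

0.63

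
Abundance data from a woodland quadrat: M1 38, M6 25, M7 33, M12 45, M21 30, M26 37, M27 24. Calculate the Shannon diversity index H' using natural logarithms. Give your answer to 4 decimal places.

Total N = 38+25+33+45+30+37+24 = 232, so the proportions are 0.163793, 0.107759, 0.142241, 0.193966, 0.12931, 0.159483, 0.103448 (working shown to 6 dp, full precision carried).
Each pᵢ ln pᵢ term: 0.163793×(-1.809151)=-0.296326, 0.107759×(-2.227862)=-0.240071, 0.142241×(-1.950230)=-0.277403, 0.193966×(-1.640075)=-0.318118, 0.12931×(-2.045540)=-0.264509, 0.159483×(-1.835819)=-0.292782, 0.103448×(-2.268684)=-0.234691.
Sum = -1.923902, so H' = 1.9239.

1.9239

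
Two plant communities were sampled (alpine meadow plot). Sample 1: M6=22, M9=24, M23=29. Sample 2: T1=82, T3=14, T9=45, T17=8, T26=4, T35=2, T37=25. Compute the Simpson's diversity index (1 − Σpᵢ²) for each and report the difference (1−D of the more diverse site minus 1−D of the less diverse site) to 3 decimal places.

0.040

Sample 1: N=75, proportions 0.293333, 0.32, 0.386667, giving 1−D = 0.662044 (working shown to 6 dp, full precision carried).
Sample 2: N=180, proportions 0.455556, 0.077778, 0.25, 0.044444, 0.022222, 0.011111, 0.138889, giving 1−D = 0.702037.
Difference = |0.662044 − 0.702037| = 0.039993, i.e. 0.040 to 3 decimal places.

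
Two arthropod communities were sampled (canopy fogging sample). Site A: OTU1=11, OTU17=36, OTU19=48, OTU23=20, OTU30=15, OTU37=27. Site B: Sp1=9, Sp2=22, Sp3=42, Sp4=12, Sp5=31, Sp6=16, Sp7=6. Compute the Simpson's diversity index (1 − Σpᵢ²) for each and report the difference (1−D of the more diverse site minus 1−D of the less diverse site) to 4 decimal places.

Site A: N=157, proportions 0.070064, 0.229299, 0.305732, 0.127389, 0.095541, 0.171975, giving 1−D = 0.794109 (working shown to 6 dp, full precision carried).
Site B: N=138, proportions 0.065217, 0.15942, 0.304348, 0.086957, 0.224638, 0.115942, 0.043478, giving 1−D = 0.804348.
Difference = |0.794109 − 0.804348| = 0.010239, i.e. 0.0102 to 4 decimal places.

0.0102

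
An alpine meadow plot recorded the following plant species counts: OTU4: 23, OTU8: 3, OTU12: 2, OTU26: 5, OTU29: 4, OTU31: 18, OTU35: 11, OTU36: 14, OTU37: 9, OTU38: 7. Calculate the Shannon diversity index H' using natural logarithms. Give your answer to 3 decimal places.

2.073

Total N = 23+3+2+5+4+18+11+14+9+7 = 96, so the proportions are 0.23958, 0.03125, 0.02083, 0.05208, 0.04167, 0.1875, 0.11458, 0.14583, 0.09375, 0.07292 (working shown to 5 dp, full precision carried).
Each pᵢ ln pᵢ term: 0.23958×(-1.42885)=-0.34233, 0.03125×(-3.46574)=-0.10830, 0.02083×(-3.87120)=-0.08065, 0.05208×(-2.95491)=-0.15390, 0.04167×(-3.17805)=-0.13242, 0.1875×(-1.67398)=-0.31387, 0.11458×(-2.16645)=-0.24824, 0.14583×(-1.92529)=-0.28077, 0.09375×(-2.36712)=-0.22192, 0.07292×(-2.61844)=-0.19093.
Sum = -2.07333, so H' = 2.073.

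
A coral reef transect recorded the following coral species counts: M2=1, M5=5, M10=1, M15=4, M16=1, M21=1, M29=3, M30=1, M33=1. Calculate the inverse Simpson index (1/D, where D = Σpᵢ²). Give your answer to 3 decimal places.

5.786

Total N = 1+5+1+4+1+1+3+1+1 = 18, so the proportions are 0.0555556, 0.2777778, 0.0555556, 0.2222222, 0.0555556, 0.0555556, 0.1666667, 0.0555556, 0.0555556 (working shown to 7 dp, full precision carried).
D = 0.0555556² + 0.2777778² + 0.0555556² + 0.2222222² + 0.0555556² + 0.0555556² + 0.1666667² + 0.0555556² + 0.0555556² = 0.0030864 + 0.0771605 + 0.0030864 + 0.0493827 + 0.0030864 + 0.0030864 + 0.0277778 + 0.0030864 + 0.0030864 = 0.1728395.
So 1/D = 5.78571, i.e. 5.786 to 3 decimal places.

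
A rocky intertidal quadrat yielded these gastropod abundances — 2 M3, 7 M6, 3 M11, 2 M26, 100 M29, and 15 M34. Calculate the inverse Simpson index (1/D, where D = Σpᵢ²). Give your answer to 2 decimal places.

Total N = 2+7+3+2+100+15 = 129, so the proportions are 0.0155, 0.05426, 0.02326, 0.0155, 0.77519, 0.11628 (working shown to 5 dp, full precision carried).
D = 0.0155² + 0.05426² + 0.02326² + 0.0155² + 0.77519² + 0.11628² = 0.00024 + 0.00294 + 0.00054 + 0.00024 + 0.60093 + 0.01352 = 0.61841.
So 1/D = 1.6170, i.e. 1.62 to 2 decimal places.

1.62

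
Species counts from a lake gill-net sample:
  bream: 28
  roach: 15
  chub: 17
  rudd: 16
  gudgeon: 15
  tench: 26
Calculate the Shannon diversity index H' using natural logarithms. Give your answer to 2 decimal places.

1.76

Total N = 28+15+17+16+15+26 = 117, so the proportions are 0.2393, 0.1282, 0.1453, 0.1368, 0.1282, 0.2222 (working shown to 4 dp, full precision carried).
Each pᵢ ln pᵢ term: 0.2393×(-1.4300)=-0.3422, 0.1282×(-2.0541)=-0.2633, 0.1453×(-1.9290)=-0.2803, 0.1368×(-1.9896)=-0.2721, 0.1282×(-2.0541)=-0.2633, 0.2222×(-1.5041)=-0.3342.
Sum = -1.7555, so H' = 1.76.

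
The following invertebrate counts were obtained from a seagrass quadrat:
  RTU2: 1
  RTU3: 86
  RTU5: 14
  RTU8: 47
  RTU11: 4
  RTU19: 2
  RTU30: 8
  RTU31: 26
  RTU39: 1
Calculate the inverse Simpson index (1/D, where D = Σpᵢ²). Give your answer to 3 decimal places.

3.382

Total N = 1+86+14+47+4+2+8+26+1 = 189, so the proportions are 0.005291, 0.4550265, 0.0740741, 0.2486772, 0.021164, 0.010582, 0.042328, 0.1375661, 0.005291 (working shown to 7 dp, full precision carried).
D = 0.005291² + 0.4550265² + 0.0740741² + 0.2486772² + 0.021164² + 0.010582² + 0.042328² + 0.1375661² + 0.005291² = 0.0000280 + 0.2070491 + 0.0054870 + 0.0618404 + 0.0004479 + 0.0001120 + 0.0017917 + 0.0189244 + 0.0000280 = 0.2957084.
So 1/D = 3.38171, i.e. 3.382 to 3 decimal places.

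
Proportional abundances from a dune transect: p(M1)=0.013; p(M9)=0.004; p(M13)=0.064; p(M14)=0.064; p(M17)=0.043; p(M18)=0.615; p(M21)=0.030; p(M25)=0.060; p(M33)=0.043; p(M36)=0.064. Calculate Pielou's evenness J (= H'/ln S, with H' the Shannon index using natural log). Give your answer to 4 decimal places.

0.6297

H' = −Σ pᵢ ln pᵢ = −((-0.056456) + (-0.022086) + (-0.175928) + (-0.175928) + (-0.135302) + (-0.298972) + (-0.105197) + (-0.168805) + (-0.135302) + (-0.175928)) = 1.449903 (working shown to 6 dp, full precision carried).
With S = 10 species, ln S = 2.302585, so J = 1.449903/2.302585 = 0.629685, i.e. 0.6297 to 4 decimal places.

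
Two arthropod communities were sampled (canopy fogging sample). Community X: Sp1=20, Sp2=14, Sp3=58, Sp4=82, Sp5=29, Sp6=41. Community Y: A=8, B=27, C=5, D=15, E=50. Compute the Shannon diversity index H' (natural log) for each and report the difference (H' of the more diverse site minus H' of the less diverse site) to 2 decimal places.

Community X: N=244, proportions 0.0819672, 0.057377, 0.2377049, 0.3360656, 0.1188525, 0.1680328, giving H' = 1.6298479 (working shown to 7 dp, full precision carried).
Community Y: N=105, proportions 0.0761905, 0.2571429, 0.047619, 0.1428571, 0.4761905, giving H' = 1.3216535.
Difference = |1.6298479 − 1.3216535| = 0.3081944, i.e. 0.31 to 2 decimal places.

0.31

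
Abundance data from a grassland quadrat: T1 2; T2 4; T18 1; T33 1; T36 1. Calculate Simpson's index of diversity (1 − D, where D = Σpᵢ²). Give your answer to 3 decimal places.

Total N = 2+4+1+1+1 = 9, so the proportions are 0.22222, 0.44444, 0.11111, 0.11111, 0.11111 (working shown to 5 dp, full precision carried).
D = 0.22222² + 0.44444² + 0.11111² + 0.11111² + 0.11111² = 0.04938 + 0.19753 + 0.01235 + 0.01235 + 0.01235 = 0.28395.
So 1 − D = 0.71605, i.e. 0.716 to 3 decimal places.

0.716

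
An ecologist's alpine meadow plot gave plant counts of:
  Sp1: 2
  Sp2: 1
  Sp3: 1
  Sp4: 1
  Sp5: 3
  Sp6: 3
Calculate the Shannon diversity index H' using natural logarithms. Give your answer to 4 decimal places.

1.6726

Total N = 2+1+1+1+3+3 = 11, so the proportions are 0.181818, 0.090909, 0.090909, 0.090909, 0.272727, 0.272727 (working shown to 6 dp, full precision carried).
Each pᵢ ln pᵢ term: 0.181818×(-1.704748)=-0.309954, 0.090909×(-2.397895)=-0.217990, 0.090909×(-2.397895)=-0.217990, 0.090909×(-2.397895)=-0.217990, 0.272727×(-1.299283)=-0.354350, 0.272727×(-1.299283)=-0.354350.
Sum = -1.672625, so H' = 1.6726.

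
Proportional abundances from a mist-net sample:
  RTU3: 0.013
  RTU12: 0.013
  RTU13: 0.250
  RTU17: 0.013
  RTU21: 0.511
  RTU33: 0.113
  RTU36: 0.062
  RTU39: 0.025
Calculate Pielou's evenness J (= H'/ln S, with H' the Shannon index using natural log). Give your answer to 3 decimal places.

0.659

H' = −Σ pᵢ ln pᵢ = −((-0.05646) + (-0.05646) + (-0.34657) + (-0.05646) + (-0.34308) + (-0.24638) + (-0.17240) + (-0.09222)) = 1.37002 (working shown to 5 dp, full precision carried).
With S = 8 species, ln S = 2.07944, so J = 1.37002/2.07944 = 0.65884, i.e. 0.659 to 3 decimal places.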